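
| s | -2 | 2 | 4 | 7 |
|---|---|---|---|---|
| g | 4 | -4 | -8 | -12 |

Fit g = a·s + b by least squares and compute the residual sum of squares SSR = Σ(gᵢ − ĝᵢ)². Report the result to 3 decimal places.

With design matrix X, XᵀX = [[73, 11]; [11, 4]] and Xᵀg = [-132, -20]ᵀ.
Δ = 73·4 − 11² = 171.
a = ((-132)·4 − 11·(-20))/171 = -308/171; b = (73·(-20) − 11·(-132))/171 = -8/171.
Residuals: 4/9, -20/57, -128/171, 112/171; SSR = 224/171.

SSR = 1.310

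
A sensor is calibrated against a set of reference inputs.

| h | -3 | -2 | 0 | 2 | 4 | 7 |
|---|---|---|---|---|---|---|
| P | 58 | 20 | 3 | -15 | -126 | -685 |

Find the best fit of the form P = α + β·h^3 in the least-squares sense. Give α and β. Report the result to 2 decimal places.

α = 2.89, β = -2.01

Sums needed: Σ1 = 6, Σh^3 = 380, Σh^3·h^3 = 122602.
Moment sums: ΣP = -745, Σh^3·P = -244865.
Normal equations: [[6, 380]; [380, 122602]]·[α, β]ᵀ = [-745, -244865]ᵀ.
det = 6·122602 − 380² = 591212.
α = ((-745)·122602 − 380·(-244865))/591212 = 855105/295606; β = (6·(-244865) − 380·(-745))/591212 = -593045/295606.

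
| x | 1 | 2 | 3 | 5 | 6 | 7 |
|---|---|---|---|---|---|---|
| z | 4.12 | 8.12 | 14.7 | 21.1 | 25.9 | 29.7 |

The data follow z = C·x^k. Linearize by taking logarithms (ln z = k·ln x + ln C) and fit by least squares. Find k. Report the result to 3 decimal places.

With ln zᵢ as the transformed response and ln xᵢ as the regressor:
AᵀA = [[11.2747, 7.1389]; [7.1389, 6]], rhs = [21.7419, 15.8927]ᵀ  (here Σln x = 7.1389, Σ(ln x)² = 11.2747, Σln z = 15.8927, Σln x·ln z = 21.7419).
Slope k = (n·Σln x·ln z − Σln x·Σln z)/(n·Σ(ln x)² − (Σln x)²) = (6·21.7419 − 7.1389·15.8927)/16.6845 = 1.01864; ln C = (Σln z − k·Σln x)/n = 1.43680.

k = 1.019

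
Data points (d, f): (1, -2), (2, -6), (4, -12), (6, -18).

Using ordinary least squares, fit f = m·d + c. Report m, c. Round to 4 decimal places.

With design matrix A, AᵀA = [[57, 13]; [13, 4]] and Aᵀf = [-170, -38]ᵀ.
Eliminating c: 4·(row 1) − 13·(row 2) gives 59·m = 4·(-170) − 13·(-38) = -186, so m = -186/59.
Then c = ((-38) − 13·(-186/59))/4 = 44/59.

m = -3.1525, c = 0.7458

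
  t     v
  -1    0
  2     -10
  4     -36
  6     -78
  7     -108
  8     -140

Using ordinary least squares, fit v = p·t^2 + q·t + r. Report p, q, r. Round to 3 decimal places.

p = -2.089, q = -0.861, r = 0.912

Forming AᵀA = [[8066, 1142, 170]; [1142, 170, 26]; [170, 26, 6]] and Aᵀv = [-17676, -2508, -372]ᵀ gives AᵀA·[p, q, r]ᵀ = Aᵀv.
Solving the 3×3 system (Gaussian elimination) gives p = -2872/1375, q = -1184/1375, r = 114/125.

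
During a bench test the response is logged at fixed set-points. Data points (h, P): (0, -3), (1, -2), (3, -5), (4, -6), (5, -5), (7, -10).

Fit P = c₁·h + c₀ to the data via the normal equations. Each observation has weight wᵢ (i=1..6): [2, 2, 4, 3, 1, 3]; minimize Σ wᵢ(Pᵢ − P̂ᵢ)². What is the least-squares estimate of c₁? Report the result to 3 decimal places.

c₁ = -1.071

From the data, Σwᵢ·h·h = 258, Σwᵢ·h = 52, Σwᵢ·1 = 15.
Right-hand side: Σwᵢ·h·P = -371, Σwᵢ·P = -83.
MᵀWM·[c₁, c₀]ᵀ = MᵀWP becomes [[258, 52]; [52, 15]]·[c₁, c₀]ᵀ = [-371, -83]ᵀ.
Eliminating c₀: 15·(row 1) − 52·(row 2) gives 1166·c₁ = 15·(-371) − 52·(-83) = -1249, so c₁ = -1249/1166.
Then c₀ = ((-83) − 52·(-1249/1166))/15 = -1061/583.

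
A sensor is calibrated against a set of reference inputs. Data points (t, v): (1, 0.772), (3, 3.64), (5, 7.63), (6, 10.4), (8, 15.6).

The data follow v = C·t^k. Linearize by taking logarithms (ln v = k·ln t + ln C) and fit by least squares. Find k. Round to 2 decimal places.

k = 1.45

Linearized form: ln v = k·ln t + ln C. From the 5 transformed points,
XᵀX = [[11.3317, 6.5793]; [6.5793, 5]], rhs = [14.5987, 8.1544]ᵀ  (here Σln t = 6.5793, Σ(ln t)² = 11.3317, Σln v = 8.1544, Σln t·ln v = 14.5987).
Slope k = (n·Σln t·ln v − Σln t·Σln v)/(n·Σ(ln t)² − (Σln t)²) = (5·14.5987 − 6.5793·8.1544)/13.3720 = 1.44657; ln C = (Σln v − k·Σln t)/n = -0.27259.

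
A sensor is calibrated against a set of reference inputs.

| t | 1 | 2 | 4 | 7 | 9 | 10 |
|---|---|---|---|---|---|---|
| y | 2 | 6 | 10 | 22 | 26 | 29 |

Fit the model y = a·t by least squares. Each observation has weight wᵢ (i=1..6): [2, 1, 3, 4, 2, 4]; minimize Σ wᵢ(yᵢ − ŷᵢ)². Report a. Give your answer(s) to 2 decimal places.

a = 2.93

With design matrix M, MᵀWM = [[812]] and MᵀWy = [2380]ᵀ.
a = 2380/812 = 2.93103.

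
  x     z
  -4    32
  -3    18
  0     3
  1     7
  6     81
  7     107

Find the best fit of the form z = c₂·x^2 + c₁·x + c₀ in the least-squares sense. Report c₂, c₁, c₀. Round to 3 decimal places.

c₂ = 1.984, c₁ = 0.944, c₀ = 3.525

With design matrix M, MᵀM = [[4035, 469, 111]; [469, 111, 7]; [111, 7, 6]] and Mᵀz = [8840, 1060, 248]ᵀ.
Inverting the 3×3 Gram matrix, [c₂, c₁, c₀]ᵀ = [87803/44252, 41761/44252, 78003/22126]ᵀ.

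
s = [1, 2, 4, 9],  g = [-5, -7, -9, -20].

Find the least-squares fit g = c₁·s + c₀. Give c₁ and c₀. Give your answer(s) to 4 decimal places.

c₁ = -1.8684, c₀ = -2.7763

The normal equations are: 102·c₁ + 16·c₀ = -235;  16·c₁ + 4·c₀ = -41.
(Σs·s = 102, Σs = 16, Σ1 = 4, Σs·g = -235, Σg = -41.)
Determinant 102·4 − 16² = 152.
c₁ = ((-235)·4 − 16·(-41))/152 = -71/38; c₀ = (102·(-41) − 16·(-235))/152 = -211/76.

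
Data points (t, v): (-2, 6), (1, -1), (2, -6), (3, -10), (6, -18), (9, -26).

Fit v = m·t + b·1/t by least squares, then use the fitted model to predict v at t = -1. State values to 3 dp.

MᵀM·[m, b]ᵀ = Mᵀv reads: 135·m + 6·b = -397;  6·m + (535/324)·b = -146/9.
(Σt·t = 135, Σt·1/t = 6, Σ1/t·1/t = 535/324, Σt·v = -397, Σ1/t·v = -146/9.)
Δ = 135·(535/324) − 6² = 2243/12.
m = ((-397)·(535/324) − 6·(-146/9))/(2243/12) = -180859/60561; b = (135·(-146/9) − 6·(-397))/(2243/12) = 2304/2243.
At t = -1: v̂ = (-180859/60561)·(-1) + (2304/2243)·(-1) = 118651/60561.

v̂ = 1.959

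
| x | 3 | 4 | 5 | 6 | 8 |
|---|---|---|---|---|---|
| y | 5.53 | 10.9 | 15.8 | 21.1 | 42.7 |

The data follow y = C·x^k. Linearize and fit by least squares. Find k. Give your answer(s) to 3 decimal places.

k = 2.017

Linearized form: ln y = k·ln x + ln C. From the 5 transformed points,
Over the data: Σln x = 7.9655, Σ(ln x)² = 13.2535, Σln y = 13.6624, Σln x·ln y = 22.9026.
Normal system: [[13.2535, 7.9655]; [7.9655, 5]]·[k, ln C]ᵀ = [22.9026, 13.6624]ᵀ.
Δ = 13.2535·5 − (7.9655)² = 2.8177; k = (22.9026·5 − 7.9655·13.6624)/2.8177 = 2.01737, ln C = (13.2535·13.6624 − 7.9655·22.9026)/2.8177 = -0.48140.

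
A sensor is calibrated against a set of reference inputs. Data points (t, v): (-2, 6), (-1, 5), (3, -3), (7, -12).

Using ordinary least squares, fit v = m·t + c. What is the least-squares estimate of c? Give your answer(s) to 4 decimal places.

Forming MᵀM = [[63, 7]; [7, 4]] and Mᵀv = [-110, -4]ᵀ gives MᵀM·[m, c]ᵀ = Mᵀv.
det = 63·4 − 7² = 203.
m = ((-110)·4 − 7·(-4))/203 = -412/203; c = (63·(-4) − 7·(-110))/203 = 74/29.

c = 2.5517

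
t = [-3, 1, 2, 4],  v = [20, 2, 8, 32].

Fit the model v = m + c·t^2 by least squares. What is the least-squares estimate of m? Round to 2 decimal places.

m = 0.33

Setting ∂/∂m … = 0 gives: 4·m + 30·c = 62;  30·m + 354·c = 726.
Determinant 4·354 − 30² = 516.
m = (62·354 − 30·726)/516 = 14/43; c = (4·726 − 30·62)/516 = 87/43.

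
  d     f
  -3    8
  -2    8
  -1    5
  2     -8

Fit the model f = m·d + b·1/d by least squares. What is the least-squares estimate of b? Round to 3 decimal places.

b = -2.923

Setting ∂/∂m … = 0 gives: 18·m + 4·b = -61;  4·m + (29/18)·b = -47/3.
Eliminating b: (29/18)·(row 1) − 4·(row 2) gives 13·m = (29/18)·(-61) − 4·(-47/3) = -641/18, so m = -641/234.
Then b = ((-47/3) − 4·(-641/234))/(29/18) = -38/13.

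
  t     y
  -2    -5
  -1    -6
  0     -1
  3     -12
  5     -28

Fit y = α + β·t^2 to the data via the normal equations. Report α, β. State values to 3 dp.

The normal system XᵀX·[α, β]ᵀ = Xᵀy is [[5, 39]; [39, 723]]·[α, β]ᵀ = [-52, -834]ᵀ.
Eliminating β: 723·(row 1) − 39·(row 2) gives 2094·α = 723·(-52) − 39·(-834) = -5070, so α = -845/349.
Then β = ((-834) − 39·(-845/349))/723 = -357/349.

α = -2.421, β = -1.023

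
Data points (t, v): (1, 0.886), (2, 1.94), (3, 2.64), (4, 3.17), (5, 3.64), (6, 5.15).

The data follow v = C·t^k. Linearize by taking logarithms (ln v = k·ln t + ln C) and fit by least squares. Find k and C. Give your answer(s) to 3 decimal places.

Linearized form: ln v = k·ln t + ln C. From the 6 transformed points,
Over the data: Σln t = 6.5793, Σ(ln t)² = 9.4099, Σln v = 5.5971, Σln t·ln v = 8.1413.
Normal system: [[9.4099, 6.5793]; [6.5793, 6]]·[k, ln C]ᵀ = [8.1413, 5.5971]ᵀ.
Solving (det = 13.1729): k = 0.91270, ln C = -0.06796, so C = exp(-0.06796) = 0.93430.

k = 0.913, C = 0.934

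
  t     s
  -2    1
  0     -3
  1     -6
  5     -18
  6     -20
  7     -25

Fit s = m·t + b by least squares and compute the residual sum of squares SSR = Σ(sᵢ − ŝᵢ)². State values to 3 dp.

Forming AᵀA = [[115, 17]; [17, 6]] and Aᵀs = [-393, -71]ᵀ gives AᵀA·[m, b]ᵀ = Aᵀs.
Determinant 115·6 − 17² = 401.
m = ((-393)·6 − 17·(-71))/401 = -1151/401; b = (115·(-71) − 17·(-393))/401 = -1484/401.
Residuals: -417/401, 281/401, 229/401, 21/401, 370/401, -484/401; SSR = 1688/401.

SSR = 4.209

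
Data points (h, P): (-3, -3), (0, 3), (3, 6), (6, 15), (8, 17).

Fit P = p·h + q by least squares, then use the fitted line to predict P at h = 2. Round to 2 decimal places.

Sums needed: Σh·h = 118, Σh = 14, Σ1 = 5.
And Σh·P = 253, ΣP = 38.
So AᵀA·[p, q]ᵀ = AᵀP: [[118, 14]; [14, 5]]·[p, q]ᵀ = [253, 38]ᵀ.
Eliminating q: 5·(row 1) − 14·(row 2) gives 394·p = 5·253 − 14·38 = 733, so p = 733/394.
Then q = (38 − 14·(733/394))/5 = 471/197.
At h = 2: P̂ = (733/394)·(2) + (471/197)·(1) = 1204/197.

P̂ = 6.11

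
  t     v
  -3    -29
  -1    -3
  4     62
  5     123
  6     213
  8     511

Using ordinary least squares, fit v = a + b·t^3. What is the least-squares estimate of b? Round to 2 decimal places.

From the data, Σ1 = 6, Σt^3 = 889, Σt^3·t^3 = 329251.
And Σv = 877, Σt^3·v = 327769.
Eliminating b: 329251·(row 1) − 889·(row 2) gives 1185185·a = 329251·877 − 889·327769 = -2633514, so a = -2633514/1185185.
Then b = (327769 − 889·(-2633514/1185185))/329251 = 1186961/1185185.

b = 1.00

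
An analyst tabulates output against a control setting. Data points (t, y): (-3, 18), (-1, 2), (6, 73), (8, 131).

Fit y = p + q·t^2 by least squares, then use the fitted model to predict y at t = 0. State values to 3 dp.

Normal-equation sums: Σ1 = 4, Σt^2 = 110, Σt^2·t^2 = 5474.
For Xᵀy: Σy = 224, Σt^2·y = 11176.
XᵀX·[p, q]ᵀ = Xᵀy becomes [[4, 110]; [110, 5474]]·[p, q]ᵀ = [224, 11176]ᵀ.
Determinant 4·5474 − 110² = 9796.
p = (224·5474 − 110·11176)/9796 = -796/2449; q = (4·11176 − 110·224)/9796 = 5016/2449.
At t = 0: ŷ = (-796/2449)·(1) + (5016/2449)·(0) = -796/2449.

ŷ = -0.325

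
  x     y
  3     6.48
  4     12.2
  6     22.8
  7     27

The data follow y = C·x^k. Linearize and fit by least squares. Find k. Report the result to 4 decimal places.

k = 1.6760

With ln yᵢ as the transformed response and ln xᵢ as the regressor:
AᵀA = [[10.1257, 6.2226]; [6.2226, 4]], rhs = [17.5365, 10.7928]ᵀ  (here Σln x = 6.2226, Σ(ln x)² = 10.1257, Σln y = 10.7928, Σln x·ln y = 17.5365).
Δ = 10.1257·4 − (6.2226)² = 1.7825; k = (17.5365·4 − 6.2226·10.7928)/1.7825 = 1.67599, ln C = (10.1257·10.7928 − 6.2226·17.5365)/1.7825 = 0.09094.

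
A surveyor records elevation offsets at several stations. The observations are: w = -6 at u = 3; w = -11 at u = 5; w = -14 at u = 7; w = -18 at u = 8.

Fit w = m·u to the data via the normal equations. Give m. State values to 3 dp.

m = -2.143

From the data, Σu·u = 147.
For Mᵀw: Σu·w = -315.
MᵀM·[m]ᵀ = Mᵀw becomes [[147]]·[m]ᵀ = [-315]ᵀ.
Hence m = -315 / 147 ≈ -2.14286.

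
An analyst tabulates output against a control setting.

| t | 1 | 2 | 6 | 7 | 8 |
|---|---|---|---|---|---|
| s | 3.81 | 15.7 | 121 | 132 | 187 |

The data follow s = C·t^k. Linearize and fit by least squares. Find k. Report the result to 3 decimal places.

k = 1.847

Linearized form: ln s = k·ln t + ln C. From the 5 transformed points,
Σln t = 6.5103, Σ(ln t)² = 11.8015, Σln s = 19.0010, Σln t·ln s = 30.8809.
Equations: 11.8015·k + 6.5103·ln C = 30.8809;  6.5103·k + 5·ln C = 19.0010.
Solving (det = 16.6240): k = 1.84691, ln C = 1.39543.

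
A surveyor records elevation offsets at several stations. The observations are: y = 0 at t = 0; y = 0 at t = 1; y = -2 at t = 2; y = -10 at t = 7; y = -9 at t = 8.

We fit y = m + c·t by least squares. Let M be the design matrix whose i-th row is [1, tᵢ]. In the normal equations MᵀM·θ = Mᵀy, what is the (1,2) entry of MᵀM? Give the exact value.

Row 1 ↔ basis 1, column 2 ↔ basis t, so (MᵀM)_{1,2} = Σᵢ t = (1)·(0) + (1)·(1) + (1)·(2) + (1)·(7) + (1)·(8) = 18.

18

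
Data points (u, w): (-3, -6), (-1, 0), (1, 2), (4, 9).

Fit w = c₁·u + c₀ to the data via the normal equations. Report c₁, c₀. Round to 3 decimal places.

c₁ = 2.047, c₀ = 0.738

The normal system AᵀA·[c₁, c₀]ᵀ = Aᵀw is [[27, 1]; [1, 4]]·[c₁, c₀]ᵀ = [56, 5]ᵀ.
det = 27·4 − 1² = 107.
c₁ = (56·4 − 1·5)/107 = 219/107; c₀ = (27·5 − 1·56)/107 = 79/107.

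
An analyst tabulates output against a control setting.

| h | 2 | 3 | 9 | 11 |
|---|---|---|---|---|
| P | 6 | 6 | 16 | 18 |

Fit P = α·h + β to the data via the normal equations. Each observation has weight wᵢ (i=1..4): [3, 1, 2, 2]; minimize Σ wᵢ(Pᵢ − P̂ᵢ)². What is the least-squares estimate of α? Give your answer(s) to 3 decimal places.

The normal equations are: 425·α + 49·β = 738;  49·α + 8·β = 92.
Eliminating β: 8·(row 1) − 49·(row 2) gives 999·α = 8·738 − 49·92 = 1396, so α = 1396/999.
Then β = (92 − 49·(1396/999))/8 = 2938/999.

α = 1.397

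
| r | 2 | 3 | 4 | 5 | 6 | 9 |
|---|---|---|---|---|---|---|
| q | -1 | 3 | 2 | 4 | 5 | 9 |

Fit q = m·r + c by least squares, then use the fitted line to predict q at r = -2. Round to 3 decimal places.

The normal equations are: 171·m + 29·c = 146;  29·m + 6·c = 22.
Δ = 171·6 − 29² = 185.
m = (146·6 − 29·22)/185 = 238/185; c = (171·22 − 29·146)/185 = -472/185.
At r = -2: q̂ = (238/185)·(-2) + (-472/185)·(1) = -948/185.

q̂ = -5.124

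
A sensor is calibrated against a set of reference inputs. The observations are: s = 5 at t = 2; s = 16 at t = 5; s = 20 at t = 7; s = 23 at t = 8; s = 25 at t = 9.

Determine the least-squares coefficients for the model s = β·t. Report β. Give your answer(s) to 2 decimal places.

With design matrix A, AᵀA = [[223]] and Aᵀs = [639]ᵀ.
β = 639/223 = 2.86547.

β = 2.87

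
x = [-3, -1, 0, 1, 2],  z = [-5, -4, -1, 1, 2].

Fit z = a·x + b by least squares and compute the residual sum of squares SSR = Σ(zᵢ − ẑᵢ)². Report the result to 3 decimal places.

SSR = 2.689

The normal system MᵀM·[a, b]ᵀ = Mᵀz is [[15, -1]; [-1, 5]]·[a, b]ᵀ = [24, -7]ᵀ.
Δ = 15·5 − (-1)² = 74.
a = (24·5 − (-1)·(-7))/74 = 113/74; b = (15·(-7) − (-1)·24)/74 = -81/74.
Residuals: 25/37, -51/37, 7/74, 21/37, 3/74; SSR = 199/74.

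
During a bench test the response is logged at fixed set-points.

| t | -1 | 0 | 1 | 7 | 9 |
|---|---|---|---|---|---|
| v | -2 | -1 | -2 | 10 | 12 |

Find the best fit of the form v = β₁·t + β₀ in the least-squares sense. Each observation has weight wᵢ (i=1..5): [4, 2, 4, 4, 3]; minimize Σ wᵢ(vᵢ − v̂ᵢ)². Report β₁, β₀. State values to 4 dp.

Forming AᵀWA = [[447, 55]; [55, 17]] and AᵀWv = [604, 58]ᵀ gives AᵀWA·[β₁, β₀]ᵀ = AᵀWv.
Determinant 447·17 − 55² = 4574.
β₁ = (604·17 − 55·58)/4574 = 3539/2287; β₀ = (447·58 − 55·604)/4574 = -3647/2287.

β₁ = 1.5474, β₀ = -1.5947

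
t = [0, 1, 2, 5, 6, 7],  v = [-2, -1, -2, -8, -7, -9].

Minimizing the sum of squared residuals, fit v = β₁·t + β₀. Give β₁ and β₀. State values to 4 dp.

Forming XᵀX = [[115, 21]; [21, 6]] and Xᵀv = [-150, -29]ᵀ gives XᵀX·[β₁, β₀]ᵀ = Xᵀv.
Δ = 115·6 − 21² = 249.
β₁ = ((-150)·6 − 21·(-29))/249 = -97/83; β₀ = (115·(-29) − 21·(-150))/249 = -185/249.

β₁ = -1.1687, β₀ = -0.7430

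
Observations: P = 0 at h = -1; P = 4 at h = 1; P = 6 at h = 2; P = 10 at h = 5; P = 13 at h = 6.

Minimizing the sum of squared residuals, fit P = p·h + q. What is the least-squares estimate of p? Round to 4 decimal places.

p = 1.7530

Entries of AᵀA: Σh·h = 67, Σh = 13, Σ1 = 5.
Moment sums: Σh·P = 144, ΣP = 33.
Normal equations: [[67, 13]; [13, 5]]·[p, q]ᵀ = [144, 33]ᵀ.
Δ = 67·5 − 13² = 166.
p = (144·5 − 13·33)/166 = 291/166; q = (67·33 − 13·144)/166 = 339/166.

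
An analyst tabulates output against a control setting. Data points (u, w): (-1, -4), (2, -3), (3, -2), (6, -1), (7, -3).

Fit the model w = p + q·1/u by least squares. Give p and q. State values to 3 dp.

p = -2.633, q = 1.145

Forming MᵀM = [[5, 1/7]; [1/7, 1243/882]] and Mᵀw = [-13, 26/21]ᵀ gives MᵀM·[p, q]ᵀ = Mᵀw.
Eliminating q: (1243/882)·(row 1) − (1/7)·(row 2) gives (6197/882)·p = (1243/882)·(-13) − (1/7)·(26/21) = -16315/882, so p = -16315/6197.
Then q = ((26/21) − (1/7)·(-16315/6197))/(1243/882) = 7098/6197.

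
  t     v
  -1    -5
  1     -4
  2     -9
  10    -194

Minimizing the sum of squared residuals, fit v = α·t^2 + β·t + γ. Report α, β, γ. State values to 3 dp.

α = -1.977, β = 0.615, γ = -2.458

The normal system MᵀM·[α, β, γ]ᵀ = Mᵀv is [[10018, 1008, 106]; [1008, 106, 12]; [106, 12, 4]]·[α, β, γ]ᵀ = [-19445, -1957, -212]ᵀ.
Inverting the 3×3 Gram matrix, [α, β, γ]ᵀ = [-1880/951, 1949/3170, -23371/9510]ᵀ.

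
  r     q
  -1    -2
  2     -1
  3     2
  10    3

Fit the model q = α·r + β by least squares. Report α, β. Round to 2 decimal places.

Setting ∂/∂α … = 0 gives: 114·α + 14·β = 36;  14·α + 4·β = 2.
Δ = 114·4 − 14² = 260.
α = (36·4 − 14·2)/260 = 29/65; β = (114·2 − 14·36)/260 = -69/65.

α = 0.45, β = -1.06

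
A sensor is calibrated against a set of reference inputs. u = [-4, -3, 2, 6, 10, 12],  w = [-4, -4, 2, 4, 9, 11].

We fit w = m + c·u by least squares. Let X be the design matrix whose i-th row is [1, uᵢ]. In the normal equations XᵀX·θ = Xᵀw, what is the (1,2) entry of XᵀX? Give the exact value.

Row 1 ↔ basis 1, column 2 ↔ basis u, so (XᵀX)_{1,2} = Σᵢ u = (1)·(-4) + (1)·(-3) + (1)·(2) + (1)·(6) + (1)·(10) + (1)·(12) = 23.

23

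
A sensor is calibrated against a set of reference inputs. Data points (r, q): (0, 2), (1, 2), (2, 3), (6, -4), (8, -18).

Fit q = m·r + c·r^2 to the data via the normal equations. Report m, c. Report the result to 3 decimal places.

Entries of XᵀX: Σr·r = 105, Σr·r^2 = 737, Σr^2·r^2 = 5409.
Right-hand side: Σr·q = -160, Σr^2·q = -1282.
So XᵀX·[m, c]ᵀ = Xᵀq: [[105, 737]; [737, 5409]]·[m, c]ᵀ = [-160, -1282]ᵀ.
Eliminating c: 5409·(row 1) − 737·(row 2) gives 24776·m = 5409·(-160) − 737·(-1282) = 79394, so m = 39697/12388.
Then c = ((-1282) − 737·(39697/12388))/5409 = -8345/12388.

m = 3.204, c = -0.674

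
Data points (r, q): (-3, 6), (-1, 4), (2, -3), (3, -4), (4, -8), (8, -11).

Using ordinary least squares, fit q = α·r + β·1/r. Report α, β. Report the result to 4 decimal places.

α = -1.4133, β = -2.4050

From the data, Σr·r = 103, Σr·1/r = 6, Σ1/r·1/r = 893/576.
For Xᵀq: Σr·q = -160, Σ1/r·q = -293/24.
So XᵀX·[α, β]ᵀ = Xᵀq: [[103, 6]; [6, 893/576]]·[α, β]ᵀ = [-160, -293/24]ᵀ.
det = 103·(893/576) − 6² = 71243/576.
α = ((-160)·(893/576) − 6·(-293/24))/(71243/576) = -100688/71243; β = (103·(-293/24) − 6·(-160))/(71243/576) = -171336/71243.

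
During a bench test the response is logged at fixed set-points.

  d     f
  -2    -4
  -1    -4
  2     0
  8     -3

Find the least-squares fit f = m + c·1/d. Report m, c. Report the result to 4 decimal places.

The normal system MᵀM·[m, c]ᵀ = Mᵀf is [[4, -7/8]; [-7/8, 97/64]]·[m, c]ᵀ = [-11, 45/8]ᵀ.
Determinant 4·(97/64) − (-7/8)² = 339/64.
m = ((-11)·(97/64) − (-7/8)·(45/8))/(339/64) = -752/339; c = (4·(45/8) − (-7/8)·(-11))/(339/64) = 824/339.

m = -2.2183, c = 2.4307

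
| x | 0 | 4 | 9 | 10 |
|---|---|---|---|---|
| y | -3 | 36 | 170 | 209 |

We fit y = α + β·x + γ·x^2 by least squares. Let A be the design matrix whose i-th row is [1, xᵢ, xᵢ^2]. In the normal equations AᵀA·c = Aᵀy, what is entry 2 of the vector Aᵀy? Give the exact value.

Entry 2 ↔ basis x, so (Aᵀy)_{2} = Σᵢ (x)·yᵢ = (0)·(-3) + (4)·(36) + (9)·(170) + (10)·(209) = 3764.

3764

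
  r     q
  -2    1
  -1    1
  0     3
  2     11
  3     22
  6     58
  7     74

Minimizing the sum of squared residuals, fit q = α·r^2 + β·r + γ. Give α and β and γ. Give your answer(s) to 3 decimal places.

The normal system MᵀM·[α, β, γ]ᵀ = Mᵀq is [[3811, 585, 103]; [585, 103, 15]; [103, 15, 7]]·[α, β, γ]ᵀ = [5961, 951, 170]ᵀ.
Row-reducing yields α = 109913/104802, β = 100903/34934, γ = 139619/52401.

α = 1.049, β = 2.888, γ = 2.664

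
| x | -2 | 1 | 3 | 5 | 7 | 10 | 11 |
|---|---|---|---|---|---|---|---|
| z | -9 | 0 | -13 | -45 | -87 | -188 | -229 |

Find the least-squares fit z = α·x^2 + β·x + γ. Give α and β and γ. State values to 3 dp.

Entries of AᵀA: Σx^2·x^2 = 27765, Σx^2·x = 2819, Σx^2 = 309, Σx·x = 309, Σx = 35, Σ1 = 7.
Moment sums: Σx^2·z = -52050, Σx·z = -5254, Σz = -571.
Inverting the 3×3 Gram matrix, [α, β, γ]ᵀ = [-118306/58987, 137493/117974, 133957/117974]ᵀ.

α = -2.006, β = 1.165, γ = 1.135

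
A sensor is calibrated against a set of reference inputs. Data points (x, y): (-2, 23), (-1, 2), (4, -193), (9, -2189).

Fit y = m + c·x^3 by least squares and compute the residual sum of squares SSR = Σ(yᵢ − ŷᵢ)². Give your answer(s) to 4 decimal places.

Entries of AᵀA: Σ1 = 4, Σx^3 = 784, Σx^3·x^3 = 535602.
Right-hand side: Σy = -2357, Σx^3·y = -1608319.
So AᵀA·[m, c]ᵀ = Aᵀy: [[4, 784]; [784, 535602]]·[m, c]ᵀ = [-2357, -1608319]ᵀ.
det = 4·535602 − 784² = 1527752.
m = ((-2357)·535602 − 784·(-1608319))/1527752 = -745909/763876; c = (4·(-1608319) − 784·(-2357))/1527752 = -1146347/381938.
Residuals: -26495/763876, -19033/763876, 50257/763876, -4729/763876; SSR = 4729/763876.

SSR = 0.0062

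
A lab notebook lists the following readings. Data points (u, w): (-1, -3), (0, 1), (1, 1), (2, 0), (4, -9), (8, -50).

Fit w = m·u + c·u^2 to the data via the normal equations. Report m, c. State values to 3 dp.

m = 1.905, c = -1.020

Normal-equation sums: Σu·u = 86, Σu·u^2 = 584, Σu^2·u^2 = 4370.
Right-hand side: Σu·w = -432, Σu^2·w = -3346.
Determinant 86·4370 − 584² = 34764.
m = ((-432)·4370 − 584·(-3346))/34764 = 16556/8691; c = (86·(-3346) − 584·(-432))/34764 = -8867/8691.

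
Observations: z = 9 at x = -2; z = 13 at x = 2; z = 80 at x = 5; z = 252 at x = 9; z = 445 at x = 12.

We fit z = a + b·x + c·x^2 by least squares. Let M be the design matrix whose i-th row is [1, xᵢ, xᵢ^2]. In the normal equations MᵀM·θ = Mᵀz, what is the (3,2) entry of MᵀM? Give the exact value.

Row 3 ↔ basis x^2, column 2 ↔ basis x, so (MᵀM)_{3,2} = Σᵢ (x^2)·(x) = (4)·(-2) + (4)·(2) + (25)·(5) + (81)·(9) + (144)·(12) = 2582.

2582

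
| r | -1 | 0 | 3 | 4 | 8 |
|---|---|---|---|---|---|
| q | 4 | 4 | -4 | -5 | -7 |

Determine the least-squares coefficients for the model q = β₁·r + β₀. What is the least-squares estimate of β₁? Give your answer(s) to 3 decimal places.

The normal system MᵀM·[β₁, β₀]ᵀ = Mᵀq is [[90, 14]; [14, 5]]·[β₁, β₀]ᵀ = [-92, -8]ᵀ.
Determinant 90·5 − 14² = 254.
β₁ = ((-92)·5 − 14·(-8))/254 = -174/127; β₀ = (90·(-8) − 14·(-92))/254 = 284/127.

β₁ = -1.370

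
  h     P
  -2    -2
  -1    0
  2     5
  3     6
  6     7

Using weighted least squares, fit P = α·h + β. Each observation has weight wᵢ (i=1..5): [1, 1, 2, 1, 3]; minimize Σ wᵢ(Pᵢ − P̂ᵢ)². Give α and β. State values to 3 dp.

α = 1.032, β = 1.536

Forming MᵀWM = [[130, 22]; [22, 8]] and MᵀWP = [168, 35]ᵀ gives MᵀWM·[α, β]ᵀ = MᵀWP.
Eliminating β: 8·(row 1) − 22·(row 2) gives 556·α = 8·168 − 22·35 = 574, so α = 287/278.
Then β = (35 − 22·(287/278))/8 = 427/278.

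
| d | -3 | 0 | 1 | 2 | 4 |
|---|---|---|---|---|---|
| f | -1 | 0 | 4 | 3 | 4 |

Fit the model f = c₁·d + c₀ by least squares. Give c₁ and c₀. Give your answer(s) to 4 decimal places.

Sums needed: Σd·d = 30, Σd = 4, Σ1 = 5.
And Σd·f = 29, Σf = 10.
So AᵀA·[c₁, c₀]ᵀ = Aᵀf: [[30, 4]; [4, 5]]·[c₁, c₀]ᵀ = [29, 10]ᵀ.
Eliminating c₀: 5·(row 1) − 4·(row 2) gives 134·c₁ = 5·29 − 4·10 = 105, so c₁ = 105/134.
Then c₀ = (10 − 4·(105/134))/5 = 92/67.

c₁ = 0.7836, c₀ = 1.3731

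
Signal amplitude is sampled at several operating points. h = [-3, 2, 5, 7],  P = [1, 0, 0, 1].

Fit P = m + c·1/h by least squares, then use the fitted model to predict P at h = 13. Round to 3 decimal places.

Forming AᵀA = [[4, 107/210]; [107/210, 18589/44100]] and AᵀP = [2, -4/21]ᵀ gives AᵀA·[m, c]ᵀ = AᵀP.
Eliminating c: (18589/44100)·(row 1) − (107/210)·(row 2) gives (20969/14700)·m = (18589/44100)·2 − (107/210)·(-4/21) = 20729/22050, so m = 41458/62907.
Then c = ((-4/21) − (107/210)·(41458/62907))/(18589/44100) = -26180/20969.
At h = 13: P̂ = (41458/62907)·(1) + (-26180/20969)·(1/13) = 460414/817791.

P̂ = 0.563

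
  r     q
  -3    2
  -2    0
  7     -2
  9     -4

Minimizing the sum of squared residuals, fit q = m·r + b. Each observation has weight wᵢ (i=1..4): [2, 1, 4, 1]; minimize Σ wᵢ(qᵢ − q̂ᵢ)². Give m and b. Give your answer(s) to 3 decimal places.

m = -0.387, b = 0.402

From the data, Σwᵢ·r·r = 299, Σwᵢ·r = 29, Σwᵢ·1 = 8.
Right-hand side: Σwᵢ·r·q = -104, Σwᵢ·q = -8.
MᵀWM·[m, b]ᵀ = MᵀWq becomes [[299, 29]; [29, 8]]·[m, b]ᵀ = [-104, -8]ᵀ.
Δ = 299·8 − 29² = 1551.
m = ((-104)·8 − 29·(-8))/1551 = -200/517; b = (299·(-8) − 29·(-104))/1551 = 208/517.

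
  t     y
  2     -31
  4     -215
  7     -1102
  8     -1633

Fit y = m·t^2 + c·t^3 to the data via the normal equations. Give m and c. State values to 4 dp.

Compute the Gram sums: Σt^2·t^2 = 6769, Σt^2·t^3 = 50631, Σt^3·t^3 = 383953.
And Σt^2·y = -162074, Σt^3·y = -1228090.
Δ = 6769·383953 − 50631² = 35479696.
m = ((-162074)·383953 − 50631·(-1228090))/35479696 = -12343433/8869924; c = (6769·(-1228090) − 50631·(-162074))/35479696 = -3820447/1267132.

m = -1.3916, c = -3.0150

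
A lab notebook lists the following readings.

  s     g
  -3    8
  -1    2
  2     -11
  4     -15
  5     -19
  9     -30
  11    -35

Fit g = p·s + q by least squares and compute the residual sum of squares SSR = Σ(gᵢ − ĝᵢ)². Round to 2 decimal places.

Normal-equation sums: Σs·s = 257, Σs = 27, Σ1 = 7.
Moment sums: Σs·g = -858, Σg = -100.
MᵀM·[p, q]ᵀ = Mᵀg becomes [[257, 27]; [27, 7]]·[p, q]ᵀ = [-858, -100]ᵀ.
Δ = 257·7 − 27² = 1070.
p = ((-858)·7 − 27·(-100))/1070 = -1653/535; q = (257·(-100) − 27·(-858))/1070 = -1267/535.
Residuals: 588/535, 684/535, -1312/535, -146/535, -633/535, 94/535, 145/107; SSR = 6526/535.

SSR = 12.20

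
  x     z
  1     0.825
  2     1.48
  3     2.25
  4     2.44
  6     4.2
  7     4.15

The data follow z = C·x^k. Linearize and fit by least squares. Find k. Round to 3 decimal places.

With ln zᵢ as the transformed response and ln xᵢ as the regressor:
Σln x = 6.9157, Σ(ln x)² = 10.6062, Σln z = 4.7608, Σln x·ln z = 7.7398.
Normal system: [[10.6062, 6.9157]; [6.9157, 6]]·[k, ln C]ᵀ = [7.7398, 4.7608]ᵀ.
Δ = 10.6062·6 − (6.9157)² = 15.8099; k = (7.7398·6 − 6.9157·4.7608)/15.8099 = 0.85481, ln C = (10.6062·4.7608 − 6.9157·7.7398)/15.8099 = -0.19180.

k = 0.855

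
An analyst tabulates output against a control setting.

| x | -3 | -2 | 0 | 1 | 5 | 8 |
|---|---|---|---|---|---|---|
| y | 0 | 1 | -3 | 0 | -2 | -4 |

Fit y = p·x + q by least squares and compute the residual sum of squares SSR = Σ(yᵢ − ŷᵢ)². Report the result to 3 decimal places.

Compute the Gram sums: Σx·x = 103, Σx = 9, Σ1 = 6.
For Aᵀy: Σx·y = -44, Σy = -8.
Eliminating q: 6·(row 1) − 9·(row 2) gives 537·p = 6·(-44) − 9·(-8) = -192, so p = -64/179.
Then q = ((-8) − 9·(-64/179))/6 = -428/537.
Residuals: -148/537, 581/537, -1183/537, 620/537, 314/537, -184/537; SSR = 4238/537.

SSR = 7.892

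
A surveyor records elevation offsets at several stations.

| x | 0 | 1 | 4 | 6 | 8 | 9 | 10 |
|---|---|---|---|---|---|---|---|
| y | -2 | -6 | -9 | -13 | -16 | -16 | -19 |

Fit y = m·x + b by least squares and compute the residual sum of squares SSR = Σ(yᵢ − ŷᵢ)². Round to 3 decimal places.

SSR = 4.972

The normal equations are: 298·m + 38·b = -582;  38·m + 7·b = -81.
(Σx·x = 298, Σx = 38, Σ1 = 7, Σx·y = -582, Σy = -81.)
Determinant 298·7 − 38² = 642.
m = ((-582)·7 − 38·(-81))/642 = -166/107; b = (298·(-81) − 38·(-582))/642 = -337/107.
Residuals: 123/107, -139/107, 38/107, -58/107, -47/107, 119/107, -36/107; SSR = 532/107.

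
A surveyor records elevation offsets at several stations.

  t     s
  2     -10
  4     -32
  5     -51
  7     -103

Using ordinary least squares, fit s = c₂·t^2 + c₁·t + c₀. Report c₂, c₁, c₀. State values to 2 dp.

The normal equations are: 3298·c₂ + 540·c₁ + 94·c₀ = -6874;  540·c₂ + 94·c₁ + 18·c₀ = -1124;  94·c₂ + 18·c₁ + 4·c₀ = -196.
Row-reducing yields c₂ = -5/2, c₁ = 101/26, c₀ = -201/26.

c₂ = -2.50, c₁ = 3.88, c₀ = -7.73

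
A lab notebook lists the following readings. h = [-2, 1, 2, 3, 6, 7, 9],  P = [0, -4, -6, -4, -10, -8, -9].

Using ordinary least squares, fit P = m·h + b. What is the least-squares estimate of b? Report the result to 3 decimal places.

Sums needed: Σh·h = 184, Σh = 26, Σ1 = 7.
And Σh·P = -225, ΣP = -41.
Δ = 184·7 − 26² = 612.
m = ((-225)·7 − 26·(-41))/612 = -509/612; b = (184·(-41) − 26·(-225))/612 = -847/306.

b = -2.768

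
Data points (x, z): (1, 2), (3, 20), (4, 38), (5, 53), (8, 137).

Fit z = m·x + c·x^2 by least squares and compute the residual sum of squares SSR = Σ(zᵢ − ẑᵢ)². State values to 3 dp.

Forming MᵀM = [[115, 729]; [729, 5059]] and Mᵀz = [1575, 10883]ᵀ gives MᵀM·[m, c]ᵀ = Mᵀz.
Determinant 115·5059 − 729² = 50344.
m = (1575·5059 − 729·10883)/50344 = 17109/25172; c = (115·10883 − 729·1575)/50344 = 51685/25172.
Residuals: -9225/12586, -3263/6293, 15285/6293, -3111/1798, 963/6293; SSR = 122371/12586.

SSR = 9.723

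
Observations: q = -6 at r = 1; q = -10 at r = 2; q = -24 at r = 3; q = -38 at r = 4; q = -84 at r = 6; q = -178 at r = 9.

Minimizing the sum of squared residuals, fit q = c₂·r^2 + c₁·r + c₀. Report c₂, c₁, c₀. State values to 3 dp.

c₂ = -2.051, c₁ = -1.217, c₀ = -1.337

Entries of XᵀX: Σr^2·r^2 = 8211, Σr^2·r = 1045, Σr^2 = 147, Σr·r = 147, Σr = 25, Σ1 = 6.
For Xᵀq: Σr^2·q = -18312, Σr·q = -2356, Σq = -340.
Normal equations: [[8211, 1045, 147]; [1045, 147, 25]; [147, 25, 6]]·[c₂, c₁, c₀]ᵀ = [-18312, -2356, -340]ᵀ.
Row-reducing yields c₂ = -31951/15576, c₁ = -6321/5192, c₀ = -5207/3894.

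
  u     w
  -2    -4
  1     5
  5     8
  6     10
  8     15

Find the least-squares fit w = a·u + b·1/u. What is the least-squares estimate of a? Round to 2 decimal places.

Entries of XᵀX: Σu·u = 130, Σu·1/u = 5, Σ1/u·1/u = 19201/14400.
Right-hand side: Σu·w = 233, Σ1/u·w = 1457/120.
Normal equations: [[130, 5]; [5, 19201/14400]]·[a, b]ᵀ = [233, 1457/120]ᵀ.
det = 130·(19201/14400) − 5² = 213613/1440.
a = (233·(19201/14400) − 5·(1457/120))/(213613/1440) = 3599633/2136130; b = (130·(1457/120) − 5·233)/(213613/1440) = 595320/213613.

a = 1.69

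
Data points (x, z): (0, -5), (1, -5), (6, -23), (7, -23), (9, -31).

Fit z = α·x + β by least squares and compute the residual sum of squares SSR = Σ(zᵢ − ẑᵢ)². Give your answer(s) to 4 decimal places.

SSR = 9.1895

Setting ∂/∂α … = 0 gives: 167·α + 23·β = -583;  23·α + 5·β = -87.
Determinant 167·5 − 23² = 306.
α = ((-583)·5 − 23·(-87))/306 = -457/153; β = (167·(-87) − 23·(-583))/306 = -560/153.
Residuals: -205/153, 28/17, -217/153, 80/51, -70/153; SSR = 1406/153.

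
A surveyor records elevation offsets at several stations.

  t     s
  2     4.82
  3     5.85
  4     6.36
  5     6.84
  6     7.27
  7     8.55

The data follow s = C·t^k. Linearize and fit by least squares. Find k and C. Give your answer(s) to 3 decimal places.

k = 0.413, C = 3.622

Linearized form: ln s = k·ln t + ln C. From the 6 transformed points,
XᵀX = [[13.1965, 8.5252]; [8.5252, 6]], rhs = [16.4203, 11.2417]ᵀ  (here Σln t = 8.5252, Σ(ln t)² = 13.1965, Σln s = 11.2417, Σln t·ln s = 16.4203).
Δ = 13.1965·6 − (8.5252)² = 6.5005; k = (16.4203·6 − 8.5252·11.2417)/6.5005 = 0.41294, ln C = (13.1965·11.2417 − 8.5252·16.4203)/6.5005 = 1.28689, so C = exp(1.28689) = 3.62151.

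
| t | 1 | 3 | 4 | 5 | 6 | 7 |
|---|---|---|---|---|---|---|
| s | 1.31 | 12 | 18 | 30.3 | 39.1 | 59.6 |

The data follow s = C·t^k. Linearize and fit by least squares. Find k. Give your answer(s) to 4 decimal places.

k = 1.9285

Taking logs, ln s = k·ln t + ln C, so regress ln s on ln t.
Σln t = 7.8320, Σ(ln t)² = 12.7160, Σln s = 16.8102, Σln t·ln s = 26.7499.
Normal system: [[12.7160, 7.8320]; [7.8320, 6]]·[k, ln C]ᵀ = [26.7499, 16.8102]ᵀ.
Δ = 12.7160·6 − (7.8320)² = 14.9557; k = (26.7499·6 − 7.8320·16.8102)/14.9557 = 1.92846, ln C = (12.7160·16.8102 − 7.8320·26.7499)/14.9557 = 0.28441.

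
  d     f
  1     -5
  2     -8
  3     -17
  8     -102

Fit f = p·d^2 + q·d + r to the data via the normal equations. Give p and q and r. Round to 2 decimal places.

p = -1.60, q = 0.48, r = -3.48

Normal-equation sums: Σd^2·d^2 = 4194, Σd^2·d = 548, Σd^2 = 78, Σd·d = 78, Σd = 14, Σ1 = 4.
Moment sums: Σd^2·f = -6718, Σd·f = -888, Σf = -132.
So XᵀX·[p, q, r]ᵀ = Xᵀf: [[4194, 548, 78]; [548, 78, 14]; [78, 14, 4]]·[p, q, r]ᵀ = [-6718, -888, -132]ᵀ.
Solving the 3×3 system (Gaussian elimination) gives p = -1513/946, q = 41/86, r = -3293/946.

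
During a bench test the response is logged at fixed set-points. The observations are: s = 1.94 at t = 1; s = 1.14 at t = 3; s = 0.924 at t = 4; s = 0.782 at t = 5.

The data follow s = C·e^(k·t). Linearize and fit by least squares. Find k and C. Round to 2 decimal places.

k = -0.23, C = 2.38

Linearized form: ln s = k·t + ln C. From the 4 transformed points,
Σt = 13.0000, Σ(t)² = 51.0000, Σln s = 0.4688, Σt·ln s = -0.4899.
Normal system: [[51.0000, 13.0000]; [13.0000, 4]]·[k, ln C]ᵀ = [-0.4899, 0.4688]ᵀ.
Slope k = (n·Σt·ln s − Σt·Σln s)/(n·Σ(t)² − (Σt)²) = (4·-0.4899 − 13.0000·0.4688)/35.0000 = -0.23010; ln C = (Σln s − k·Σt)/n = 0.86503, so C = exp(0.86503) = 2.37508.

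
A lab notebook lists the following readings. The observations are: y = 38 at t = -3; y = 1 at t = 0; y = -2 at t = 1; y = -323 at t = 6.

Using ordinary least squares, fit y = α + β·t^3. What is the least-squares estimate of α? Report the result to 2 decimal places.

From the data, Σ1 = 4, Σt^3 = 190, Σt^3·t^3 = 47386.
For Aᵀy: Σy = -286, Σt^3·y = -70796.
So AᵀA·[α, β]ᵀ = Aᵀy: [[4, 190]; [190, 47386]]·[α, β]ᵀ = [-286, -70796]ᵀ.
Eliminating β: 47386·(row 1) − 190·(row 2) gives 153444·α = 47386·(-286) − 190·(-70796) = -101156, so α = -1331/2019.
Then β = ((-70796) − 190·(-1331/2019))/47386 = -57211/38361.

α = -0.66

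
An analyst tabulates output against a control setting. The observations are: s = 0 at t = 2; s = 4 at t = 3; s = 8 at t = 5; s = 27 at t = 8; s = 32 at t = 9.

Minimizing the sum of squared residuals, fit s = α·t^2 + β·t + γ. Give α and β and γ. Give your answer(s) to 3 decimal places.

Compute the Gram sums: Σt^2·t^2 = 11379, Σt^2·t = 1401, Σt^2 = 183, Σt·t = 183, Σt = 27, Σ1 = 5.
For Aᵀs: Σt^2·s = 4556, Σt·s = 556, Σs = 71.
So AᵀA·[α, β, γ]ᵀ = Aᵀs: [[11379, 1401, 183]; [1401, 183, 27]; [183, 27, 5]]·[α, β, γ]ᵀ = [4556, 556, 71]ᵀ.
Solving the 3×3 system (Gaussian elimination) gives α = 145/346, β = -11/1038, γ = -187/173.

α = 0.419, β = -0.011, γ = -1.081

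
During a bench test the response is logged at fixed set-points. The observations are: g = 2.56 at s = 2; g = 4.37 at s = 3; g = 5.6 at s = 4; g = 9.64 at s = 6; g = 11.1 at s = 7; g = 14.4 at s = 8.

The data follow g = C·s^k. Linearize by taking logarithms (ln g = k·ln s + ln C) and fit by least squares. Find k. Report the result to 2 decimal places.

With ln gᵢ as the transformed response and ln sᵢ as the regressor:
Σln s = 8.9952, Σ(ln s)² = 14.9303, Σln g = 11.4776, Σln s·ln g = 18.9500.
Equations: 14.9303·k + 8.9952·ln C = 18.9500;  8.9952·k + 6·ln C = 11.4776.
Slope k = (n·Σln s·ln g − Σln s·Σln g)/(n·Σ(ln s)² − (Σln s)²) = (6·18.9500 − 8.9952·11.4776)/8.6686 = 1.20632; ln C = (Σln g − k·Σln s)/n = 0.10442.

k = 1.21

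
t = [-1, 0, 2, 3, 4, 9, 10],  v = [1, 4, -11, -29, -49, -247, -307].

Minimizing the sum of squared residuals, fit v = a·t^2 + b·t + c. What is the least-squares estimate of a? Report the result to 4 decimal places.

a = -2.9614

Normal-equation sums: Σt^2·t^2 = 16915, Σt^2·t = 1827, Σt^2 = 211, Σt·t = 211, Σt = 27, Σ1 = 7.
Right-hand side: Σt^2·v = -51795, Σt·v = -5599, Σv = -638.
So MᵀM·[a, b, c]ᵀ = Mᵀv: [[16915, 1827, 211]; [1827, 211, 27]; [211, 27, 7]]·[a, b, c]ᵀ = [-51795, -5599, -638]ᵀ.
Solving the 3×3 system (Gaussian elimination) gives a = -262757/88728, b = -38153/29576, c = 34351/11091.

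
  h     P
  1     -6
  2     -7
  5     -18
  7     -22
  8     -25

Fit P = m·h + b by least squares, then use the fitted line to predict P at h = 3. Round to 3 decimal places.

Setting ∂/∂m … = 0 gives: 143·m + 23·b = -464;  23·m + 5·b = -78.
Δ = 143·5 − 23² = 186.
m = ((-464)·5 − 23·(-78))/186 = -263/93; b = (143·(-78) − 23·(-464))/186 = -241/93.
At h = 3: P̂ = (-263/93)·(3) + (-241/93)·(1) = -1030/93.

P̂ = -11.075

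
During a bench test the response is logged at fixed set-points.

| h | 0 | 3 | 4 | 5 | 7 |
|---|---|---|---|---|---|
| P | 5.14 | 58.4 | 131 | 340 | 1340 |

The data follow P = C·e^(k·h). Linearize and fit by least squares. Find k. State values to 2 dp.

With ln Pᵢ as the transformed response and hᵢ as the regressor:
Over the data: Σh = 19.0000, Σ(h)² = 99.0000, Σln P = 23.6089, Σh·ln P = 111.2504.
Normal system: [[99.0000, 19.0000]; [19.0000, 5]]·[k, ln C]ᵀ = [111.2504, 23.6089]ᵀ.
Solving (det = 134.0000): k = 0.80360, ln C = 1.66811.

k = 0.80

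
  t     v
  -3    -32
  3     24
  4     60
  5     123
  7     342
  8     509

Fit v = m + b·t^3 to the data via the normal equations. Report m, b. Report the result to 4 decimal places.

Setting ∂/∂m … = 0 gives: 6·m + 1044·b = 1026;  1044·m + 400972·b = 398641.
(Σ1 = 6, Σt^3 = 1044, Σt^3·t^3 = 400972, Σv = 1026, Σt^3·v = 398641.)
Determinant 6·400972 − 1044² = 1315896.
m = (1026·400972 − 1044·398641)/1315896 = -398661/109658; b = (6·398641 − 1044·1026)/1315896 = 220117/219316.

m = -3.6355, b = 1.0037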